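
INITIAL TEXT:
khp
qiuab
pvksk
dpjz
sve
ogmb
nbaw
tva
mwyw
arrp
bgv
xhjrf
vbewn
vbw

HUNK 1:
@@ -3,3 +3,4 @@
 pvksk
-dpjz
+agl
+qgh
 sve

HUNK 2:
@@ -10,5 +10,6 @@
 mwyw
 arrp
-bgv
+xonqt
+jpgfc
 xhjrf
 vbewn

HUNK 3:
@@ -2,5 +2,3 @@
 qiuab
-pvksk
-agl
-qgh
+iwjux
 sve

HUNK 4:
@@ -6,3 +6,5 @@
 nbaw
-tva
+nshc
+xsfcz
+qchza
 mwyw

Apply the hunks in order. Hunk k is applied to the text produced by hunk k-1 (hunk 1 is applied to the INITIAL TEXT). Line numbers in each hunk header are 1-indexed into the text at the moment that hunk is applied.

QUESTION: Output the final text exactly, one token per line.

Hunk 1: at line 3 remove [dpjz] add [agl,qgh] -> 15 lines: khp qiuab pvksk agl qgh sve ogmb nbaw tva mwyw arrp bgv xhjrf vbewn vbw
Hunk 2: at line 10 remove [bgv] add [xonqt,jpgfc] -> 16 lines: khp qiuab pvksk agl qgh sve ogmb nbaw tva mwyw arrp xonqt jpgfc xhjrf vbewn vbw
Hunk 3: at line 2 remove [pvksk,agl,qgh] add [iwjux] -> 14 lines: khp qiuab iwjux sve ogmb nbaw tva mwyw arrp xonqt jpgfc xhjrf vbewn vbw
Hunk 4: at line 6 remove [tva] add [nshc,xsfcz,qchza] -> 16 lines: khp qiuab iwjux sve ogmb nbaw nshc xsfcz qchza mwyw arrp xonqt jpgfc xhjrf vbewn vbw

Answer: khp
qiuab
iwjux
sve
ogmb
nbaw
nshc
xsfcz
qchza
mwyw
arrp
xonqt
jpgfc
xhjrf
vbewn
vbw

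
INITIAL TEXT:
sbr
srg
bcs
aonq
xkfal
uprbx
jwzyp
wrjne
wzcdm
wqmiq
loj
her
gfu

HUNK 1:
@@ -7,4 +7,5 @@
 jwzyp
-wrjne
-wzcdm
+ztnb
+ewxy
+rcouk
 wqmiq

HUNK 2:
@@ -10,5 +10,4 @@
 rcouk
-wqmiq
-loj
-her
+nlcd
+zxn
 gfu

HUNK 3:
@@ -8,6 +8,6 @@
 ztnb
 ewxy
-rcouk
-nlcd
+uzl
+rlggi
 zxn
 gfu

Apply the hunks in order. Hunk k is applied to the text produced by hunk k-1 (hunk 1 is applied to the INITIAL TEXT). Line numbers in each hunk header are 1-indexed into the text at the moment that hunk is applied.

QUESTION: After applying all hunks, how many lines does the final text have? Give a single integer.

Answer: 13

Derivation:
Hunk 1: at line 7 remove [wrjne,wzcdm] add [ztnb,ewxy,rcouk] -> 14 lines: sbr srg bcs aonq xkfal uprbx jwzyp ztnb ewxy rcouk wqmiq loj her gfu
Hunk 2: at line 10 remove [wqmiq,loj,her] add [nlcd,zxn] -> 13 lines: sbr srg bcs aonq xkfal uprbx jwzyp ztnb ewxy rcouk nlcd zxn gfu
Hunk 3: at line 8 remove [rcouk,nlcd] add [uzl,rlggi] -> 13 lines: sbr srg bcs aonq xkfal uprbx jwzyp ztnb ewxy uzl rlggi zxn gfu
Final line count: 13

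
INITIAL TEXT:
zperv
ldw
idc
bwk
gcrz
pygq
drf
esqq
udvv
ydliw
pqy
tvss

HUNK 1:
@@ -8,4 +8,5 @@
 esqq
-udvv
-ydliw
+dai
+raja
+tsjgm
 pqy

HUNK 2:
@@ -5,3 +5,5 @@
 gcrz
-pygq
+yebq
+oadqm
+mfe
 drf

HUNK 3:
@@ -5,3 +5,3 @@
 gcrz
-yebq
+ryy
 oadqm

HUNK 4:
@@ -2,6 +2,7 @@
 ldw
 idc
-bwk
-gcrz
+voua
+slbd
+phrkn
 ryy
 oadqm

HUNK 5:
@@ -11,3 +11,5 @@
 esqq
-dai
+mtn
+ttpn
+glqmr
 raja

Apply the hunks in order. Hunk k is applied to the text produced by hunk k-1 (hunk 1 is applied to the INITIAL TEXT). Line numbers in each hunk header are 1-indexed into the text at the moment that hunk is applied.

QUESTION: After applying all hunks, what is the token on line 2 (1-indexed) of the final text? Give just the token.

Answer: ldw

Derivation:
Hunk 1: at line 8 remove [udvv,ydliw] add [dai,raja,tsjgm] -> 13 lines: zperv ldw idc bwk gcrz pygq drf esqq dai raja tsjgm pqy tvss
Hunk 2: at line 5 remove [pygq] add [yebq,oadqm,mfe] -> 15 lines: zperv ldw idc bwk gcrz yebq oadqm mfe drf esqq dai raja tsjgm pqy tvss
Hunk 3: at line 5 remove [yebq] add [ryy] -> 15 lines: zperv ldw idc bwk gcrz ryy oadqm mfe drf esqq dai raja tsjgm pqy tvss
Hunk 4: at line 2 remove [bwk,gcrz] add [voua,slbd,phrkn] -> 16 lines: zperv ldw idc voua slbd phrkn ryy oadqm mfe drf esqq dai raja tsjgm pqy tvss
Hunk 5: at line 11 remove [dai] add [mtn,ttpn,glqmr] -> 18 lines: zperv ldw idc voua slbd phrkn ryy oadqm mfe drf esqq mtn ttpn glqmr raja tsjgm pqy tvss
Final line 2: ldw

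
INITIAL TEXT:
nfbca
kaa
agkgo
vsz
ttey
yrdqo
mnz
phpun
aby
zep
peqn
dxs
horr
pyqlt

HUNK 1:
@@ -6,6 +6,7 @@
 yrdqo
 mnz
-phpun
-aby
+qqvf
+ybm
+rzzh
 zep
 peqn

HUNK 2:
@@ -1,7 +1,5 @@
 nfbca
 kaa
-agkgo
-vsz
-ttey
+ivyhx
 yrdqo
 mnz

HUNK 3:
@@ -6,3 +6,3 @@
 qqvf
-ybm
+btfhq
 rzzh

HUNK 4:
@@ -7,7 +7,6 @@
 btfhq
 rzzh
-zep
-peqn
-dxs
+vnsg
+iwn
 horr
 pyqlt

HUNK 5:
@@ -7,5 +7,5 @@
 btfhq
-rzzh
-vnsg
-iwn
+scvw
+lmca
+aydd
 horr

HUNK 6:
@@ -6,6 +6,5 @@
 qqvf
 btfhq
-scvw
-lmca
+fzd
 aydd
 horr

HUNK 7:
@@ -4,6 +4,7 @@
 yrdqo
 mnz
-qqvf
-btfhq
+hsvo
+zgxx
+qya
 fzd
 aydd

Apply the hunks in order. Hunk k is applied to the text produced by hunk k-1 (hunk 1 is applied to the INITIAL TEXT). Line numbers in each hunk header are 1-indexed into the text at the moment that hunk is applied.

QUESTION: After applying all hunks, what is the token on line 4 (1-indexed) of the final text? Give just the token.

Hunk 1: at line 6 remove [phpun,aby] add [qqvf,ybm,rzzh] -> 15 lines: nfbca kaa agkgo vsz ttey yrdqo mnz qqvf ybm rzzh zep peqn dxs horr pyqlt
Hunk 2: at line 1 remove [agkgo,vsz,ttey] add [ivyhx] -> 13 lines: nfbca kaa ivyhx yrdqo mnz qqvf ybm rzzh zep peqn dxs horr pyqlt
Hunk 3: at line 6 remove [ybm] add [btfhq] -> 13 lines: nfbca kaa ivyhx yrdqo mnz qqvf btfhq rzzh zep peqn dxs horr pyqlt
Hunk 4: at line 7 remove [zep,peqn,dxs] add [vnsg,iwn] -> 12 lines: nfbca kaa ivyhx yrdqo mnz qqvf btfhq rzzh vnsg iwn horr pyqlt
Hunk 5: at line 7 remove [rzzh,vnsg,iwn] add [scvw,lmca,aydd] -> 12 lines: nfbca kaa ivyhx yrdqo mnz qqvf btfhq scvw lmca aydd horr pyqlt
Hunk 6: at line 6 remove [scvw,lmca] add [fzd] -> 11 lines: nfbca kaa ivyhx yrdqo mnz qqvf btfhq fzd aydd horr pyqlt
Hunk 7: at line 4 remove [qqvf,btfhq] add [hsvo,zgxx,qya] -> 12 lines: nfbca kaa ivyhx yrdqo mnz hsvo zgxx qya fzd aydd horr pyqlt
Final line 4: yrdqo

Answer: yrdqo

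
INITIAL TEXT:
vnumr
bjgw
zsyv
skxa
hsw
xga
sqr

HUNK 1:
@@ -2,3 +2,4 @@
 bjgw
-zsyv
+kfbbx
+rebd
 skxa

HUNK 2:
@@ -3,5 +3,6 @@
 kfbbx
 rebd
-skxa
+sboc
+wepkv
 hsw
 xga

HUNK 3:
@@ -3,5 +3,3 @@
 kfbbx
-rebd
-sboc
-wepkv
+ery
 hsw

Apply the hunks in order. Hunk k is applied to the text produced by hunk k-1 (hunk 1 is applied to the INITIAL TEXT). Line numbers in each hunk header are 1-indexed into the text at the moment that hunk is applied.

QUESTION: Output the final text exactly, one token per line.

Answer: vnumr
bjgw
kfbbx
ery
hsw
xga
sqr

Derivation:
Hunk 1: at line 2 remove [zsyv] add [kfbbx,rebd] -> 8 lines: vnumr bjgw kfbbx rebd skxa hsw xga sqr
Hunk 2: at line 3 remove [skxa] add [sboc,wepkv] -> 9 lines: vnumr bjgw kfbbx rebd sboc wepkv hsw xga sqr
Hunk 3: at line 3 remove [rebd,sboc,wepkv] add [ery] -> 7 lines: vnumr bjgw kfbbx ery hsw xga sqr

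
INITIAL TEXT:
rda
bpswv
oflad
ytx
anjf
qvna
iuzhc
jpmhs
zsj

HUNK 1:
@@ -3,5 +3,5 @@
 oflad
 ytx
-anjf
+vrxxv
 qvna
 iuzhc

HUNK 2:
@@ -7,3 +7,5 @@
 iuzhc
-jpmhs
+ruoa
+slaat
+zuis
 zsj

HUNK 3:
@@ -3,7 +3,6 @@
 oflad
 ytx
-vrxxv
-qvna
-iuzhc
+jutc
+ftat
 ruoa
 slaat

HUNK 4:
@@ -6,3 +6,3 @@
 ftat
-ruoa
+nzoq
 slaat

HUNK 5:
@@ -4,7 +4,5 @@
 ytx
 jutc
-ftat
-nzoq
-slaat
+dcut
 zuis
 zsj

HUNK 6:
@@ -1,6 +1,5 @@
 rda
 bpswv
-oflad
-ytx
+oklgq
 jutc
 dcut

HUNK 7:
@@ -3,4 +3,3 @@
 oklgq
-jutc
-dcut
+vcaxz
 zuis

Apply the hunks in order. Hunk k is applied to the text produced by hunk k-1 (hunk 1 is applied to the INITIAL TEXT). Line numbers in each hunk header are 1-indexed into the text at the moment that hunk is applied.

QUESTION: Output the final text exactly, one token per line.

Answer: rda
bpswv
oklgq
vcaxz
zuis
zsj

Derivation:
Hunk 1: at line 3 remove [anjf] add [vrxxv] -> 9 lines: rda bpswv oflad ytx vrxxv qvna iuzhc jpmhs zsj
Hunk 2: at line 7 remove [jpmhs] add [ruoa,slaat,zuis] -> 11 lines: rda bpswv oflad ytx vrxxv qvna iuzhc ruoa slaat zuis zsj
Hunk 3: at line 3 remove [vrxxv,qvna,iuzhc] add [jutc,ftat] -> 10 lines: rda bpswv oflad ytx jutc ftat ruoa slaat zuis zsj
Hunk 4: at line 6 remove [ruoa] add [nzoq] -> 10 lines: rda bpswv oflad ytx jutc ftat nzoq slaat zuis zsj
Hunk 5: at line 4 remove [ftat,nzoq,slaat] add [dcut] -> 8 lines: rda bpswv oflad ytx jutc dcut zuis zsj
Hunk 6: at line 1 remove [oflad,ytx] add [oklgq] -> 7 lines: rda bpswv oklgq jutc dcut zuis zsj
Hunk 7: at line 3 remove [jutc,dcut] add [vcaxz] -> 6 lines: rda bpswv oklgq vcaxz zuis zsj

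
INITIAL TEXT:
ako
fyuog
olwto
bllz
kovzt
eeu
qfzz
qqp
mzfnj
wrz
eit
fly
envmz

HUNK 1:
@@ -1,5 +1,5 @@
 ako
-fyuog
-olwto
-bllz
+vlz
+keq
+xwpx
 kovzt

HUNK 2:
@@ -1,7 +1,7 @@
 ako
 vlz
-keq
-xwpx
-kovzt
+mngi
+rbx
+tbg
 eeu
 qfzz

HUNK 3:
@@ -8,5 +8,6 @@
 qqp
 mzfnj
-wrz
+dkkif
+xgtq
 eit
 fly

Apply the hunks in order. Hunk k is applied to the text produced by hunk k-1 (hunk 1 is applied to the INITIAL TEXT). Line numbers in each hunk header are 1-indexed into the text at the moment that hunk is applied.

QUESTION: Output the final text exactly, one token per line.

Answer: ako
vlz
mngi
rbx
tbg
eeu
qfzz
qqp
mzfnj
dkkif
xgtq
eit
fly
envmz

Derivation:
Hunk 1: at line 1 remove [fyuog,olwto,bllz] add [vlz,keq,xwpx] -> 13 lines: ako vlz keq xwpx kovzt eeu qfzz qqp mzfnj wrz eit fly envmz
Hunk 2: at line 1 remove [keq,xwpx,kovzt] add [mngi,rbx,tbg] -> 13 lines: ako vlz mngi rbx tbg eeu qfzz qqp mzfnj wrz eit fly envmz
Hunk 3: at line 8 remove [wrz] add [dkkif,xgtq] -> 14 lines: ako vlz mngi rbx tbg eeu qfzz qqp mzfnj dkkif xgtq eit fly envmz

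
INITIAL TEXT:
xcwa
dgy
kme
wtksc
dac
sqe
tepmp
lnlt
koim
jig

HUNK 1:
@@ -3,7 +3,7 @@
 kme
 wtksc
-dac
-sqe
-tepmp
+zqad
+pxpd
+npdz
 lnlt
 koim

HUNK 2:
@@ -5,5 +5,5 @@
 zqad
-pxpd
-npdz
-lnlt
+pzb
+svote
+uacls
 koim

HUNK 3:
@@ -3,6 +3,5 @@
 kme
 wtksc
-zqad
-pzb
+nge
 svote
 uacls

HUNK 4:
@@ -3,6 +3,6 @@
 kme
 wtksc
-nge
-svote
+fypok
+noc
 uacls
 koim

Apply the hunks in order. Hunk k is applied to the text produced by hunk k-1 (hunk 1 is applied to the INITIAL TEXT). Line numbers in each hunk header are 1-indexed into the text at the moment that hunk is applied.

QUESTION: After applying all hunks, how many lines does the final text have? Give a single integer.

Hunk 1: at line 3 remove [dac,sqe,tepmp] add [zqad,pxpd,npdz] -> 10 lines: xcwa dgy kme wtksc zqad pxpd npdz lnlt koim jig
Hunk 2: at line 5 remove [pxpd,npdz,lnlt] add [pzb,svote,uacls] -> 10 lines: xcwa dgy kme wtksc zqad pzb svote uacls koim jig
Hunk 3: at line 3 remove [zqad,pzb] add [nge] -> 9 lines: xcwa dgy kme wtksc nge svote uacls koim jig
Hunk 4: at line 3 remove [nge,svote] add [fypok,noc] -> 9 lines: xcwa dgy kme wtksc fypok noc uacls koim jig
Final line count: 9

Answer: 9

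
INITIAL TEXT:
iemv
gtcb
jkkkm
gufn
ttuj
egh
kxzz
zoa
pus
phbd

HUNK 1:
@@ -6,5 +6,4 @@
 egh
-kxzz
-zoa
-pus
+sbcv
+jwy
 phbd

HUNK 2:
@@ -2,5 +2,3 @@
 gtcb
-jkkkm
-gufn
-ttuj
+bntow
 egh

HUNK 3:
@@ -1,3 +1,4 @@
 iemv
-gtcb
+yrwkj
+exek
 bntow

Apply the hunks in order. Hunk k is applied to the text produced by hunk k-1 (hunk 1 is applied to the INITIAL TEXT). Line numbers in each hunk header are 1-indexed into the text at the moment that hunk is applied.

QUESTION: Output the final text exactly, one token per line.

Hunk 1: at line 6 remove [kxzz,zoa,pus] add [sbcv,jwy] -> 9 lines: iemv gtcb jkkkm gufn ttuj egh sbcv jwy phbd
Hunk 2: at line 2 remove [jkkkm,gufn,ttuj] add [bntow] -> 7 lines: iemv gtcb bntow egh sbcv jwy phbd
Hunk 3: at line 1 remove [gtcb] add [yrwkj,exek] -> 8 lines: iemv yrwkj exek bntow egh sbcv jwy phbd

Answer: iemv
yrwkj
exek
bntow
egh
sbcv
jwy
phbd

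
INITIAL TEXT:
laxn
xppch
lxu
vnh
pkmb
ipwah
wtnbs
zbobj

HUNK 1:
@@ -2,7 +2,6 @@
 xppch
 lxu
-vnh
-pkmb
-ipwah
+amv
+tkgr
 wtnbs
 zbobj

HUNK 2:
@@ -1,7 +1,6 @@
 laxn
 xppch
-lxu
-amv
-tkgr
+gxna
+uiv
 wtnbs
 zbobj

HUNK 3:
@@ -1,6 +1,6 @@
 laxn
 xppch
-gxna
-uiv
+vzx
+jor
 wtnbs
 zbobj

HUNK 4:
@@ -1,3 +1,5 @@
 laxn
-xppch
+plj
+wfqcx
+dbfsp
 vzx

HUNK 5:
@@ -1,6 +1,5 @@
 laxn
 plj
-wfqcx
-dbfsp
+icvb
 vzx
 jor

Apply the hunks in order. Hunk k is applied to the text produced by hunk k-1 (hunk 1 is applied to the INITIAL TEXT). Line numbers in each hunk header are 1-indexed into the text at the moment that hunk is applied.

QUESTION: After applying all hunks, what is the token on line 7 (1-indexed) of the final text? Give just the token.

Answer: zbobj

Derivation:
Hunk 1: at line 2 remove [vnh,pkmb,ipwah] add [amv,tkgr] -> 7 lines: laxn xppch lxu amv tkgr wtnbs zbobj
Hunk 2: at line 1 remove [lxu,amv,tkgr] add [gxna,uiv] -> 6 lines: laxn xppch gxna uiv wtnbs zbobj
Hunk 3: at line 1 remove [gxna,uiv] add [vzx,jor] -> 6 lines: laxn xppch vzx jor wtnbs zbobj
Hunk 4: at line 1 remove [xppch] add [plj,wfqcx,dbfsp] -> 8 lines: laxn plj wfqcx dbfsp vzx jor wtnbs zbobj
Hunk 5: at line 1 remove [wfqcx,dbfsp] add [icvb] -> 7 lines: laxn plj icvb vzx jor wtnbs zbobj
Final line 7: zbobj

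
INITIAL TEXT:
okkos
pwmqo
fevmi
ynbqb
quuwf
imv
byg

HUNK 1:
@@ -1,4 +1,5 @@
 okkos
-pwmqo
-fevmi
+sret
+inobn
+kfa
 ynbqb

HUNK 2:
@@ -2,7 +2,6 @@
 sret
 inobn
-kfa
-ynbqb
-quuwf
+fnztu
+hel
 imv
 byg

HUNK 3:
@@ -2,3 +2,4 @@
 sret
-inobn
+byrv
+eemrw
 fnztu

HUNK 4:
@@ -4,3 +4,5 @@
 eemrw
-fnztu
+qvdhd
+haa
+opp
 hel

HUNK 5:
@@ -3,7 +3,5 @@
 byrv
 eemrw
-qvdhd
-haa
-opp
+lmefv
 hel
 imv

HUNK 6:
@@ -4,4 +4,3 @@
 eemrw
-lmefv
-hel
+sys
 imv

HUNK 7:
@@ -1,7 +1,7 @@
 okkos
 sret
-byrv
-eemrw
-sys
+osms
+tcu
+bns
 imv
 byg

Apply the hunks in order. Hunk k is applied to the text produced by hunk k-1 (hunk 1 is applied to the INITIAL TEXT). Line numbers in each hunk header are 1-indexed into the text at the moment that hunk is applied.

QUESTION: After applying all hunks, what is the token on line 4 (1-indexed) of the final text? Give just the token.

Answer: tcu

Derivation:
Hunk 1: at line 1 remove [pwmqo,fevmi] add [sret,inobn,kfa] -> 8 lines: okkos sret inobn kfa ynbqb quuwf imv byg
Hunk 2: at line 2 remove [kfa,ynbqb,quuwf] add [fnztu,hel] -> 7 lines: okkos sret inobn fnztu hel imv byg
Hunk 3: at line 2 remove [inobn] add [byrv,eemrw] -> 8 lines: okkos sret byrv eemrw fnztu hel imv byg
Hunk 4: at line 4 remove [fnztu] add [qvdhd,haa,opp] -> 10 lines: okkos sret byrv eemrw qvdhd haa opp hel imv byg
Hunk 5: at line 3 remove [qvdhd,haa,opp] add [lmefv] -> 8 lines: okkos sret byrv eemrw lmefv hel imv byg
Hunk 6: at line 4 remove [lmefv,hel] add [sys] -> 7 lines: okkos sret byrv eemrw sys imv byg
Hunk 7: at line 1 remove [byrv,eemrw,sys] add [osms,tcu,bns] -> 7 lines: okkos sret osms tcu bns imv byg
Final line 4: tcu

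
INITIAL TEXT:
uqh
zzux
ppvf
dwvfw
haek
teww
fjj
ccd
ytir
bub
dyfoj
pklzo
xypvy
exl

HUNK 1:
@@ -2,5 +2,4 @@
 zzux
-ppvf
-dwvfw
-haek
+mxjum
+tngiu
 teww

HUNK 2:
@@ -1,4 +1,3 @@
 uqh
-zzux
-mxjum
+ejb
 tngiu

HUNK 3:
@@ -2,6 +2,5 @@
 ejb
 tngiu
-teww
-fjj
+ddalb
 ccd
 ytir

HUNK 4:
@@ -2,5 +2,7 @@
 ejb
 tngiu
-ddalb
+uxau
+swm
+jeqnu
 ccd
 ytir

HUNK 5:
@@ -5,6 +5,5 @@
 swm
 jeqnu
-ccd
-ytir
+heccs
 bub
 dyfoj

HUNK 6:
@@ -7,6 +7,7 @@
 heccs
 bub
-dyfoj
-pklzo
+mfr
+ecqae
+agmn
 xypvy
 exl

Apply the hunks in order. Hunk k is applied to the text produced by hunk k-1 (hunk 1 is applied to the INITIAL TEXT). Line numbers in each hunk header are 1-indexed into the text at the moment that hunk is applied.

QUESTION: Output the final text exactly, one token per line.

Hunk 1: at line 2 remove [ppvf,dwvfw,haek] add [mxjum,tngiu] -> 13 lines: uqh zzux mxjum tngiu teww fjj ccd ytir bub dyfoj pklzo xypvy exl
Hunk 2: at line 1 remove [zzux,mxjum] add [ejb] -> 12 lines: uqh ejb tngiu teww fjj ccd ytir bub dyfoj pklzo xypvy exl
Hunk 3: at line 2 remove [teww,fjj] add [ddalb] -> 11 lines: uqh ejb tngiu ddalb ccd ytir bub dyfoj pklzo xypvy exl
Hunk 4: at line 2 remove [ddalb] add [uxau,swm,jeqnu] -> 13 lines: uqh ejb tngiu uxau swm jeqnu ccd ytir bub dyfoj pklzo xypvy exl
Hunk 5: at line 5 remove [ccd,ytir] add [heccs] -> 12 lines: uqh ejb tngiu uxau swm jeqnu heccs bub dyfoj pklzo xypvy exl
Hunk 6: at line 7 remove [dyfoj,pklzo] add [mfr,ecqae,agmn] -> 13 lines: uqh ejb tngiu uxau swm jeqnu heccs bub mfr ecqae agmn xypvy exl

Answer: uqh
ejb
tngiu
uxau
swm
jeqnu
heccs
bub
mfr
ecqae
agmn
xypvy
exl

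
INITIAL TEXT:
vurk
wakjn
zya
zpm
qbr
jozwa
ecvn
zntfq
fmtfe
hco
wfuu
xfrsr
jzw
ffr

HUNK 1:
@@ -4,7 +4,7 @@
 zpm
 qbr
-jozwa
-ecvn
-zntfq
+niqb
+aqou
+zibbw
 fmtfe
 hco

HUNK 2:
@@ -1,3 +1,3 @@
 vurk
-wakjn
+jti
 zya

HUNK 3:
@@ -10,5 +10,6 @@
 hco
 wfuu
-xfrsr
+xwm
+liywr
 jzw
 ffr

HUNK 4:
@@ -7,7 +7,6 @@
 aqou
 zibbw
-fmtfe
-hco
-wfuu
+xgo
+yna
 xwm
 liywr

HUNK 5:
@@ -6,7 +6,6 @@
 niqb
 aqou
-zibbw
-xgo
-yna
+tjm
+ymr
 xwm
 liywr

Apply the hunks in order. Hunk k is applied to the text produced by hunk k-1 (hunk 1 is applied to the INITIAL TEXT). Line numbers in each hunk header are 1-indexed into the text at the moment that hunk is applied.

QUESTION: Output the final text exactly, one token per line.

Hunk 1: at line 4 remove [jozwa,ecvn,zntfq] add [niqb,aqou,zibbw] -> 14 lines: vurk wakjn zya zpm qbr niqb aqou zibbw fmtfe hco wfuu xfrsr jzw ffr
Hunk 2: at line 1 remove [wakjn] add [jti] -> 14 lines: vurk jti zya zpm qbr niqb aqou zibbw fmtfe hco wfuu xfrsr jzw ffr
Hunk 3: at line 10 remove [xfrsr] add [xwm,liywr] -> 15 lines: vurk jti zya zpm qbr niqb aqou zibbw fmtfe hco wfuu xwm liywr jzw ffr
Hunk 4: at line 7 remove [fmtfe,hco,wfuu] add [xgo,yna] -> 14 lines: vurk jti zya zpm qbr niqb aqou zibbw xgo yna xwm liywr jzw ffr
Hunk 5: at line 6 remove [zibbw,xgo,yna] add [tjm,ymr] -> 13 lines: vurk jti zya zpm qbr niqb aqou tjm ymr xwm liywr jzw ffr

Answer: vurk
jti
zya
zpm
qbr
niqb
aqou
tjm
ymr
xwm
liywr
jzw
ffr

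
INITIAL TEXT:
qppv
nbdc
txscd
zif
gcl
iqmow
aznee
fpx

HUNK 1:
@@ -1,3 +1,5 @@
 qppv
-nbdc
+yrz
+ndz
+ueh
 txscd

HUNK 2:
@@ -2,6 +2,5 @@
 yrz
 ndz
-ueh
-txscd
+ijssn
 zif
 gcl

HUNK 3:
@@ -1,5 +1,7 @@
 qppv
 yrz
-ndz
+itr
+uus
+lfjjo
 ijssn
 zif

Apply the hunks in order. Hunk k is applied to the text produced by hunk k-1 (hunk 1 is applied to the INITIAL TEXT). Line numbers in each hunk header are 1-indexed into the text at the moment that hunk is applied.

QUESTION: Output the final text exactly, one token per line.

Hunk 1: at line 1 remove [nbdc] add [yrz,ndz,ueh] -> 10 lines: qppv yrz ndz ueh txscd zif gcl iqmow aznee fpx
Hunk 2: at line 2 remove [ueh,txscd] add [ijssn] -> 9 lines: qppv yrz ndz ijssn zif gcl iqmow aznee fpx
Hunk 3: at line 1 remove [ndz] add [itr,uus,lfjjo] -> 11 lines: qppv yrz itr uus lfjjo ijssn zif gcl iqmow aznee fpx

Answer: qppv
yrz
itr
uus
lfjjo
ijssn
zif
gcl
iqmow
aznee
fpx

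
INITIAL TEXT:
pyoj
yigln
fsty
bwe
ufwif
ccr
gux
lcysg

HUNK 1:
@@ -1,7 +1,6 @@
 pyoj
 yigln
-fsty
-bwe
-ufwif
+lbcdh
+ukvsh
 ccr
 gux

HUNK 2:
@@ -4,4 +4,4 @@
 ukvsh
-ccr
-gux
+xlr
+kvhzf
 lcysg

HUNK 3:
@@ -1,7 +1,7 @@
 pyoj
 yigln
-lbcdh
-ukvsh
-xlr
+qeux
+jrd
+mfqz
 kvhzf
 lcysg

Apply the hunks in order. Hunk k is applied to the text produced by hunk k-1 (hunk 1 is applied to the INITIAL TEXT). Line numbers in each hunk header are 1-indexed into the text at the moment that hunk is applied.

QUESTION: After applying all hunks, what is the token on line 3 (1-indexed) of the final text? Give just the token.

Answer: qeux

Derivation:
Hunk 1: at line 1 remove [fsty,bwe,ufwif] add [lbcdh,ukvsh] -> 7 lines: pyoj yigln lbcdh ukvsh ccr gux lcysg
Hunk 2: at line 4 remove [ccr,gux] add [xlr,kvhzf] -> 7 lines: pyoj yigln lbcdh ukvsh xlr kvhzf lcysg
Hunk 3: at line 1 remove [lbcdh,ukvsh,xlr] add [qeux,jrd,mfqz] -> 7 lines: pyoj yigln qeux jrd mfqz kvhzf lcysg
Final line 3: qeux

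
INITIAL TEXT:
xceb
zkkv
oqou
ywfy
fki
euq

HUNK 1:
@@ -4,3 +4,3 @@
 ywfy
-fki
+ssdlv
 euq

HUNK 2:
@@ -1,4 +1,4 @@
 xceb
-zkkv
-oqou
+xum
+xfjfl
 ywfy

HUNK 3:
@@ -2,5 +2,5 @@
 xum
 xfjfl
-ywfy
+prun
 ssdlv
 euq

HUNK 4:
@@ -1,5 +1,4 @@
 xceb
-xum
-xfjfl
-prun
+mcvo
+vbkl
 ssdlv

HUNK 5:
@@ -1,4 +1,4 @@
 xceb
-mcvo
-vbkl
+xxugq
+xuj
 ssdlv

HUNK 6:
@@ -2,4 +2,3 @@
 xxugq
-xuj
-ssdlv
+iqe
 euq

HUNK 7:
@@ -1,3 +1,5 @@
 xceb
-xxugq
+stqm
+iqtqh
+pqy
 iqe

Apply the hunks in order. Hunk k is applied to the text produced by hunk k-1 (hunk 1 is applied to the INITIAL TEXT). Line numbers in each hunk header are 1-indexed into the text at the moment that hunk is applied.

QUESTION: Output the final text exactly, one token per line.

Answer: xceb
stqm
iqtqh
pqy
iqe
euq

Derivation:
Hunk 1: at line 4 remove [fki] add [ssdlv] -> 6 lines: xceb zkkv oqou ywfy ssdlv euq
Hunk 2: at line 1 remove [zkkv,oqou] add [xum,xfjfl] -> 6 lines: xceb xum xfjfl ywfy ssdlv euq
Hunk 3: at line 2 remove [ywfy] add [prun] -> 6 lines: xceb xum xfjfl prun ssdlv euq
Hunk 4: at line 1 remove [xum,xfjfl,prun] add [mcvo,vbkl] -> 5 lines: xceb mcvo vbkl ssdlv euq
Hunk 5: at line 1 remove [mcvo,vbkl] add [xxugq,xuj] -> 5 lines: xceb xxugq xuj ssdlv euq
Hunk 6: at line 2 remove [xuj,ssdlv] add [iqe] -> 4 lines: xceb xxugq iqe euq
Hunk 7: at line 1 remove [xxugq] add [stqm,iqtqh,pqy] -> 6 lines: xceb stqm iqtqh pqy iqe euq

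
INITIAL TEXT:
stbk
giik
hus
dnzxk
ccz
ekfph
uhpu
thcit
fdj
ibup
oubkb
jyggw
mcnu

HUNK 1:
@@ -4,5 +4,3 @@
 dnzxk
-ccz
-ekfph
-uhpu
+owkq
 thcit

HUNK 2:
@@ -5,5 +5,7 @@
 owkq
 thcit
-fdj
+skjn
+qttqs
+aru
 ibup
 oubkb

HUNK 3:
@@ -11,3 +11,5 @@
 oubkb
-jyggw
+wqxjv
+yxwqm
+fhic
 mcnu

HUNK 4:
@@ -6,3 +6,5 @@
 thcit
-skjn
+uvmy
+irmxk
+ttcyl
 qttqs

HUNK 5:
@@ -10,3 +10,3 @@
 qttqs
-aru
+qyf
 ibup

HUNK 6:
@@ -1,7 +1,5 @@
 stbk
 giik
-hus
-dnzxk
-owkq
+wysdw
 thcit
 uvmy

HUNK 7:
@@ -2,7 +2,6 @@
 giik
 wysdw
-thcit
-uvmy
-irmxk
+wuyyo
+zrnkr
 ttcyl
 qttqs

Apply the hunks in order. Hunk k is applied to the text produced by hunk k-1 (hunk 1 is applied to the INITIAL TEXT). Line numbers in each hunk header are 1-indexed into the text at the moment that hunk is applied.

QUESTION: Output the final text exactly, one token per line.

Hunk 1: at line 4 remove [ccz,ekfph,uhpu] add [owkq] -> 11 lines: stbk giik hus dnzxk owkq thcit fdj ibup oubkb jyggw mcnu
Hunk 2: at line 5 remove [fdj] add [skjn,qttqs,aru] -> 13 lines: stbk giik hus dnzxk owkq thcit skjn qttqs aru ibup oubkb jyggw mcnu
Hunk 3: at line 11 remove [jyggw] add [wqxjv,yxwqm,fhic] -> 15 lines: stbk giik hus dnzxk owkq thcit skjn qttqs aru ibup oubkb wqxjv yxwqm fhic mcnu
Hunk 4: at line 6 remove [skjn] add [uvmy,irmxk,ttcyl] -> 17 lines: stbk giik hus dnzxk owkq thcit uvmy irmxk ttcyl qttqs aru ibup oubkb wqxjv yxwqm fhic mcnu
Hunk 5: at line 10 remove [aru] add [qyf] -> 17 lines: stbk giik hus dnzxk owkq thcit uvmy irmxk ttcyl qttqs qyf ibup oubkb wqxjv yxwqm fhic mcnu
Hunk 6: at line 1 remove [hus,dnzxk,owkq] add [wysdw] -> 15 lines: stbk giik wysdw thcit uvmy irmxk ttcyl qttqs qyf ibup oubkb wqxjv yxwqm fhic mcnu
Hunk 7: at line 2 remove [thcit,uvmy,irmxk] add [wuyyo,zrnkr] -> 14 lines: stbk giik wysdw wuyyo zrnkr ttcyl qttqs qyf ibup oubkb wqxjv yxwqm fhic mcnu

Answer: stbk
giik
wysdw
wuyyo
zrnkr
ttcyl
qttqs
qyf
ibup
oubkb
wqxjv
yxwqm
fhic
mcnu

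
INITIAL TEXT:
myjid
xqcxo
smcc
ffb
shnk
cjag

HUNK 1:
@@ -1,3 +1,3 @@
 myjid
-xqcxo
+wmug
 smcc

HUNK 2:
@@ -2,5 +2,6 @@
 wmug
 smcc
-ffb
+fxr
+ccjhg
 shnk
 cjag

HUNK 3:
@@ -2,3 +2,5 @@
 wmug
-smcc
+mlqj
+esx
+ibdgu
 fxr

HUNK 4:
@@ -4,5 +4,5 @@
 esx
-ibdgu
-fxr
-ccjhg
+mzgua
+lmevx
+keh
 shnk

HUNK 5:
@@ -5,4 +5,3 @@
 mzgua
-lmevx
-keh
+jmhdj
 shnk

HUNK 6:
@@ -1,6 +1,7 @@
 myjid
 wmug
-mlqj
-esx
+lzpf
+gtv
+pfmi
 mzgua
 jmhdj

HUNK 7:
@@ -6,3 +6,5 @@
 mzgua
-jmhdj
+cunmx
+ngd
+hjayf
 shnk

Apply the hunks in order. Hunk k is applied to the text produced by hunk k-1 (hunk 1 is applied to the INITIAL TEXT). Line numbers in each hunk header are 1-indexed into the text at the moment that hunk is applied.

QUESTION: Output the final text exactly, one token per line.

Answer: myjid
wmug
lzpf
gtv
pfmi
mzgua
cunmx
ngd
hjayf
shnk
cjag

Derivation:
Hunk 1: at line 1 remove [xqcxo] add [wmug] -> 6 lines: myjid wmug smcc ffb shnk cjag
Hunk 2: at line 2 remove [ffb] add [fxr,ccjhg] -> 7 lines: myjid wmug smcc fxr ccjhg shnk cjag
Hunk 3: at line 2 remove [smcc] add [mlqj,esx,ibdgu] -> 9 lines: myjid wmug mlqj esx ibdgu fxr ccjhg shnk cjag
Hunk 4: at line 4 remove [ibdgu,fxr,ccjhg] add [mzgua,lmevx,keh] -> 9 lines: myjid wmug mlqj esx mzgua lmevx keh shnk cjag
Hunk 5: at line 5 remove [lmevx,keh] add [jmhdj] -> 8 lines: myjid wmug mlqj esx mzgua jmhdj shnk cjag
Hunk 6: at line 1 remove [mlqj,esx] add [lzpf,gtv,pfmi] -> 9 lines: myjid wmug lzpf gtv pfmi mzgua jmhdj shnk cjag
Hunk 7: at line 6 remove [jmhdj] add [cunmx,ngd,hjayf] -> 11 lines: myjid wmug lzpf gtv pfmi mzgua cunmx ngd hjayf shnk cjag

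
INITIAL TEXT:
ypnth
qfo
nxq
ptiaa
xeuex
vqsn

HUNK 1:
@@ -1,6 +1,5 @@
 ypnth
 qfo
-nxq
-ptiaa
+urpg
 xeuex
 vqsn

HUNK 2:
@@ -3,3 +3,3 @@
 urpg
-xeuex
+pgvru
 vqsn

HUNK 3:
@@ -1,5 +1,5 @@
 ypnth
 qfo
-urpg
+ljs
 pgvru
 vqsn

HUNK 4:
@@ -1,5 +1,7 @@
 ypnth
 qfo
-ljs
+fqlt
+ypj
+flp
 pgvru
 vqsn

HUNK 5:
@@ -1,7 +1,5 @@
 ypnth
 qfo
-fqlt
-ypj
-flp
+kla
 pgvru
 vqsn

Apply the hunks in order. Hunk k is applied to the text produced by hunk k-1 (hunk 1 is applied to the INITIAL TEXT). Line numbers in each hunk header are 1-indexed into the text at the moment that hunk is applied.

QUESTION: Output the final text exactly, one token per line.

Answer: ypnth
qfo
kla
pgvru
vqsn

Derivation:
Hunk 1: at line 1 remove [nxq,ptiaa] add [urpg] -> 5 lines: ypnth qfo urpg xeuex vqsn
Hunk 2: at line 3 remove [xeuex] add [pgvru] -> 5 lines: ypnth qfo urpg pgvru vqsn
Hunk 3: at line 1 remove [urpg] add [ljs] -> 5 lines: ypnth qfo ljs pgvru vqsn
Hunk 4: at line 1 remove [ljs] add [fqlt,ypj,flp] -> 7 lines: ypnth qfo fqlt ypj flp pgvru vqsn
Hunk 5: at line 1 remove [fqlt,ypj,flp] add [kla] -> 5 lines: ypnth qfo kla pgvru vqsn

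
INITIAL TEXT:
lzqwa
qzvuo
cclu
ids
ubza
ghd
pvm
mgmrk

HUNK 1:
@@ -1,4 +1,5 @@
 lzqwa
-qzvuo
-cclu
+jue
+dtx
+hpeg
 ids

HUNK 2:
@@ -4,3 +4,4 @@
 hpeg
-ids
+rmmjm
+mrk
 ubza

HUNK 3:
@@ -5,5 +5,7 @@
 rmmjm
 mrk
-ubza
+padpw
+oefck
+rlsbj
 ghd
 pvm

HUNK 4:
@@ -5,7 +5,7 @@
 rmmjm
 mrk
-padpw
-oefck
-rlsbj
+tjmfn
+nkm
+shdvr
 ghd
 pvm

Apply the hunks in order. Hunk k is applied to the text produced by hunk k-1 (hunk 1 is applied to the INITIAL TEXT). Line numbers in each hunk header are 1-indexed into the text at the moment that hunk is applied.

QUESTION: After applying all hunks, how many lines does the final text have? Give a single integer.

Hunk 1: at line 1 remove [qzvuo,cclu] add [jue,dtx,hpeg] -> 9 lines: lzqwa jue dtx hpeg ids ubza ghd pvm mgmrk
Hunk 2: at line 4 remove [ids] add [rmmjm,mrk] -> 10 lines: lzqwa jue dtx hpeg rmmjm mrk ubza ghd pvm mgmrk
Hunk 3: at line 5 remove [ubza] add [padpw,oefck,rlsbj] -> 12 lines: lzqwa jue dtx hpeg rmmjm mrk padpw oefck rlsbj ghd pvm mgmrk
Hunk 4: at line 5 remove [padpw,oefck,rlsbj] add [tjmfn,nkm,shdvr] -> 12 lines: lzqwa jue dtx hpeg rmmjm mrk tjmfn nkm shdvr ghd pvm mgmrk
Final line count: 12

Answer: 12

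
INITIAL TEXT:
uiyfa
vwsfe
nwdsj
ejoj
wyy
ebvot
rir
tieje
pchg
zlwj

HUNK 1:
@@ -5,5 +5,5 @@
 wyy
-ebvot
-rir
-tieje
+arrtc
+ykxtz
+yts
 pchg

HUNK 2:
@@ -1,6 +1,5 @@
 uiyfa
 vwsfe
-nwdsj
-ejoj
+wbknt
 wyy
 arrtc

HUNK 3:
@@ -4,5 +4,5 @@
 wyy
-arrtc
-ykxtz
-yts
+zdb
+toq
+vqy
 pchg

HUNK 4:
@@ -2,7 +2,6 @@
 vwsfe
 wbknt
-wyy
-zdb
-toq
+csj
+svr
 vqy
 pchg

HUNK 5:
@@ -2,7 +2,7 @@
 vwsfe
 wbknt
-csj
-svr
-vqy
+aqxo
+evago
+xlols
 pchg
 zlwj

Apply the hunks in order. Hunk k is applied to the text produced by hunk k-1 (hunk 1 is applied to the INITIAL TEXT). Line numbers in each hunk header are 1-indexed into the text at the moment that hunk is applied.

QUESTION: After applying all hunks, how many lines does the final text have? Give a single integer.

Answer: 8

Derivation:
Hunk 1: at line 5 remove [ebvot,rir,tieje] add [arrtc,ykxtz,yts] -> 10 lines: uiyfa vwsfe nwdsj ejoj wyy arrtc ykxtz yts pchg zlwj
Hunk 2: at line 1 remove [nwdsj,ejoj] add [wbknt] -> 9 lines: uiyfa vwsfe wbknt wyy arrtc ykxtz yts pchg zlwj
Hunk 3: at line 4 remove [arrtc,ykxtz,yts] add [zdb,toq,vqy] -> 9 lines: uiyfa vwsfe wbknt wyy zdb toq vqy pchg zlwj
Hunk 4: at line 2 remove [wyy,zdb,toq] add [csj,svr] -> 8 lines: uiyfa vwsfe wbknt csj svr vqy pchg zlwj
Hunk 5: at line 2 remove [csj,svr,vqy] add [aqxo,evago,xlols] -> 8 lines: uiyfa vwsfe wbknt aqxo evago xlols pchg zlwj
Final line count: 8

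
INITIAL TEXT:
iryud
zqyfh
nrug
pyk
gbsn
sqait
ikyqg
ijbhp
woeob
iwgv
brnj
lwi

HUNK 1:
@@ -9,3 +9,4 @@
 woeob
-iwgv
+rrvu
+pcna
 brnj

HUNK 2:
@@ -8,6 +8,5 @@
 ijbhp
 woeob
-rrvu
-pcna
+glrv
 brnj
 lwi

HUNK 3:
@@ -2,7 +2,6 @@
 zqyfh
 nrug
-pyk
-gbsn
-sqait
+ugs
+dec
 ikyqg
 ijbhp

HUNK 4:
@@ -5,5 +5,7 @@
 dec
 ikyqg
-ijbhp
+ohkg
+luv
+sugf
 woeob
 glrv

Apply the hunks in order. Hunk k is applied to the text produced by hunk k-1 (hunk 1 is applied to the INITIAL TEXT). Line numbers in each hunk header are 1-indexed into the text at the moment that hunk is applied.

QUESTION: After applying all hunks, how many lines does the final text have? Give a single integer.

Hunk 1: at line 9 remove [iwgv] add [rrvu,pcna] -> 13 lines: iryud zqyfh nrug pyk gbsn sqait ikyqg ijbhp woeob rrvu pcna brnj lwi
Hunk 2: at line 8 remove [rrvu,pcna] add [glrv] -> 12 lines: iryud zqyfh nrug pyk gbsn sqait ikyqg ijbhp woeob glrv brnj lwi
Hunk 3: at line 2 remove [pyk,gbsn,sqait] add [ugs,dec] -> 11 lines: iryud zqyfh nrug ugs dec ikyqg ijbhp woeob glrv brnj lwi
Hunk 4: at line 5 remove [ijbhp] add [ohkg,luv,sugf] -> 13 lines: iryud zqyfh nrug ugs dec ikyqg ohkg luv sugf woeob glrv brnj lwi
Final line count: 13

Answer: 13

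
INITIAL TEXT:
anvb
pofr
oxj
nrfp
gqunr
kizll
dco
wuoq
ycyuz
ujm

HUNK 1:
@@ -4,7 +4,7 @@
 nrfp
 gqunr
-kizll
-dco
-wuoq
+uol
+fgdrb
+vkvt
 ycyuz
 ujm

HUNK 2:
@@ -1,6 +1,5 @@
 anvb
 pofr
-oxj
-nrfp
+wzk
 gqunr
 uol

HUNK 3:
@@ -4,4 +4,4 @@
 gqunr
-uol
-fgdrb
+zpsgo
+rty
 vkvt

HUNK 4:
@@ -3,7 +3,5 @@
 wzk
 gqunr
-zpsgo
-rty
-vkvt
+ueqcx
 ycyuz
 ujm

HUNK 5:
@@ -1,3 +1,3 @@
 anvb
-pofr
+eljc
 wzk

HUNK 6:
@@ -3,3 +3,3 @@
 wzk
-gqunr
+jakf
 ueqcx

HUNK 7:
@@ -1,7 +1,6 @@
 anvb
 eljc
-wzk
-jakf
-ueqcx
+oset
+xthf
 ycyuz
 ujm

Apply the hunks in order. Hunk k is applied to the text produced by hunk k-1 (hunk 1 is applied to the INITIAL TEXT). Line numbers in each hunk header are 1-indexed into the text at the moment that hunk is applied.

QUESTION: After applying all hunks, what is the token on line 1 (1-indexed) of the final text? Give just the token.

Answer: anvb

Derivation:
Hunk 1: at line 4 remove [kizll,dco,wuoq] add [uol,fgdrb,vkvt] -> 10 lines: anvb pofr oxj nrfp gqunr uol fgdrb vkvt ycyuz ujm
Hunk 2: at line 1 remove [oxj,nrfp] add [wzk] -> 9 lines: anvb pofr wzk gqunr uol fgdrb vkvt ycyuz ujm
Hunk 3: at line 4 remove [uol,fgdrb] add [zpsgo,rty] -> 9 lines: anvb pofr wzk gqunr zpsgo rty vkvt ycyuz ujm
Hunk 4: at line 3 remove [zpsgo,rty,vkvt] add [ueqcx] -> 7 lines: anvb pofr wzk gqunr ueqcx ycyuz ujm
Hunk 5: at line 1 remove [pofr] add [eljc] -> 7 lines: anvb eljc wzk gqunr ueqcx ycyuz ujm
Hunk 6: at line 3 remove [gqunr] add [jakf] -> 7 lines: anvb eljc wzk jakf ueqcx ycyuz ujm
Hunk 7: at line 1 remove [wzk,jakf,ueqcx] add [oset,xthf] -> 6 lines: anvb eljc oset xthf ycyuz ujm
Final line 1: anvb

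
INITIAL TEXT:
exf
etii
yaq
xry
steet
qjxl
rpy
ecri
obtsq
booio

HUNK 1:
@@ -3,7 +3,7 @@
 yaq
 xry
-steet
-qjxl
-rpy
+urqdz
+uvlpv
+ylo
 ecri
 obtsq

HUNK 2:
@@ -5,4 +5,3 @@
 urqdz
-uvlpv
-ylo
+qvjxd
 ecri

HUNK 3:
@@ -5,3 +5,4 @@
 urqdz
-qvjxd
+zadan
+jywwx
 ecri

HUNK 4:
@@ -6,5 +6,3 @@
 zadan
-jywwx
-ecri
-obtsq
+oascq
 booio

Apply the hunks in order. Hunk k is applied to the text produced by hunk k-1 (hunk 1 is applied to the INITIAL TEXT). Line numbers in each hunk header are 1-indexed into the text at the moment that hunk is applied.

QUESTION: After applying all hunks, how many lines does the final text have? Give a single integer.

Hunk 1: at line 3 remove [steet,qjxl,rpy] add [urqdz,uvlpv,ylo] -> 10 lines: exf etii yaq xry urqdz uvlpv ylo ecri obtsq booio
Hunk 2: at line 5 remove [uvlpv,ylo] add [qvjxd] -> 9 lines: exf etii yaq xry urqdz qvjxd ecri obtsq booio
Hunk 3: at line 5 remove [qvjxd] add [zadan,jywwx] -> 10 lines: exf etii yaq xry urqdz zadan jywwx ecri obtsq booio
Hunk 4: at line 6 remove [jywwx,ecri,obtsq] add [oascq] -> 8 lines: exf etii yaq xry urqdz zadan oascq booio
Final line count: 8

Answer: 8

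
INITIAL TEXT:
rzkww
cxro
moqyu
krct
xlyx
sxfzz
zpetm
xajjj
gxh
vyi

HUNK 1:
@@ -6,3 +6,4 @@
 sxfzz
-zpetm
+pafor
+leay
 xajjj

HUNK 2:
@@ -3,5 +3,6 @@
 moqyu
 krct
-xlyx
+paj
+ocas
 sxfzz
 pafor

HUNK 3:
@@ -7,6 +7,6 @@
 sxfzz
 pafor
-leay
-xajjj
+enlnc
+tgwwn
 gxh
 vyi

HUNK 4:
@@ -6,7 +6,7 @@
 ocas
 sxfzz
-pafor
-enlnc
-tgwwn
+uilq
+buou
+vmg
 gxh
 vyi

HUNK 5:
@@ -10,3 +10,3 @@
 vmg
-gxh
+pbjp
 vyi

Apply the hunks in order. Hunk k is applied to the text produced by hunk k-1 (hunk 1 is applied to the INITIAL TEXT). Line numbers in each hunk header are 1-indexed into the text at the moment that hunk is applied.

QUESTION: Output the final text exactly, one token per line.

Hunk 1: at line 6 remove [zpetm] add [pafor,leay] -> 11 lines: rzkww cxro moqyu krct xlyx sxfzz pafor leay xajjj gxh vyi
Hunk 2: at line 3 remove [xlyx] add [paj,ocas] -> 12 lines: rzkww cxro moqyu krct paj ocas sxfzz pafor leay xajjj gxh vyi
Hunk 3: at line 7 remove [leay,xajjj] add [enlnc,tgwwn] -> 12 lines: rzkww cxro moqyu krct paj ocas sxfzz pafor enlnc tgwwn gxh vyi
Hunk 4: at line 6 remove [pafor,enlnc,tgwwn] add [uilq,buou,vmg] -> 12 lines: rzkww cxro moqyu krct paj ocas sxfzz uilq buou vmg gxh vyi
Hunk 5: at line 10 remove [gxh] add [pbjp] -> 12 lines: rzkww cxro moqyu krct paj ocas sxfzz uilq buou vmg pbjp vyi

Answer: rzkww
cxro
moqyu
krct
paj
ocas
sxfzz
uilq
buou
vmg
pbjp
vyi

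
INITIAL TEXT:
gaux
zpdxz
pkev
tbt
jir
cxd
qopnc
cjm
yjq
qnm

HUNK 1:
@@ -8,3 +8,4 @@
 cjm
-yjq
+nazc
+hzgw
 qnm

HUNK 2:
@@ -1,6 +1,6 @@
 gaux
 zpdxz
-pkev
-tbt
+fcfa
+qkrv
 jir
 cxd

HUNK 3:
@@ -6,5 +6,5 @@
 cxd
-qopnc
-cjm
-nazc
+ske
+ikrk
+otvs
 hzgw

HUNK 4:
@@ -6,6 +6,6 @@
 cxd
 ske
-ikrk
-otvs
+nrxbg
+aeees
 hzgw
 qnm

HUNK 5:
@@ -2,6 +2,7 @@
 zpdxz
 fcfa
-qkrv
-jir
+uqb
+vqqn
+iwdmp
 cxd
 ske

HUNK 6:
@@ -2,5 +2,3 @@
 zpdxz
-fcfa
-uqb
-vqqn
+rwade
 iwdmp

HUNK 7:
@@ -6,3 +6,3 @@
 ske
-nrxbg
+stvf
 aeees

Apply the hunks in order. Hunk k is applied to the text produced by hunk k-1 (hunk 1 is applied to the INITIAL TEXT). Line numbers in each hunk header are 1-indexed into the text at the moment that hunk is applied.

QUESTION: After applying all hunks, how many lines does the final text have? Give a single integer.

Hunk 1: at line 8 remove [yjq] add [nazc,hzgw] -> 11 lines: gaux zpdxz pkev tbt jir cxd qopnc cjm nazc hzgw qnm
Hunk 2: at line 1 remove [pkev,tbt] add [fcfa,qkrv] -> 11 lines: gaux zpdxz fcfa qkrv jir cxd qopnc cjm nazc hzgw qnm
Hunk 3: at line 6 remove [qopnc,cjm,nazc] add [ske,ikrk,otvs] -> 11 lines: gaux zpdxz fcfa qkrv jir cxd ske ikrk otvs hzgw qnm
Hunk 4: at line 6 remove [ikrk,otvs] add [nrxbg,aeees] -> 11 lines: gaux zpdxz fcfa qkrv jir cxd ske nrxbg aeees hzgw qnm
Hunk 5: at line 2 remove [qkrv,jir] add [uqb,vqqn,iwdmp] -> 12 lines: gaux zpdxz fcfa uqb vqqn iwdmp cxd ske nrxbg aeees hzgw qnm
Hunk 6: at line 2 remove [fcfa,uqb,vqqn] add [rwade] -> 10 lines: gaux zpdxz rwade iwdmp cxd ske nrxbg aeees hzgw qnm
Hunk 7: at line 6 remove [nrxbg] add [stvf] -> 10 lines: gaux zpdxz rwade iwdmp cxd ske stvf aeees hzgw qnm
Final line count: 10

Answer: 10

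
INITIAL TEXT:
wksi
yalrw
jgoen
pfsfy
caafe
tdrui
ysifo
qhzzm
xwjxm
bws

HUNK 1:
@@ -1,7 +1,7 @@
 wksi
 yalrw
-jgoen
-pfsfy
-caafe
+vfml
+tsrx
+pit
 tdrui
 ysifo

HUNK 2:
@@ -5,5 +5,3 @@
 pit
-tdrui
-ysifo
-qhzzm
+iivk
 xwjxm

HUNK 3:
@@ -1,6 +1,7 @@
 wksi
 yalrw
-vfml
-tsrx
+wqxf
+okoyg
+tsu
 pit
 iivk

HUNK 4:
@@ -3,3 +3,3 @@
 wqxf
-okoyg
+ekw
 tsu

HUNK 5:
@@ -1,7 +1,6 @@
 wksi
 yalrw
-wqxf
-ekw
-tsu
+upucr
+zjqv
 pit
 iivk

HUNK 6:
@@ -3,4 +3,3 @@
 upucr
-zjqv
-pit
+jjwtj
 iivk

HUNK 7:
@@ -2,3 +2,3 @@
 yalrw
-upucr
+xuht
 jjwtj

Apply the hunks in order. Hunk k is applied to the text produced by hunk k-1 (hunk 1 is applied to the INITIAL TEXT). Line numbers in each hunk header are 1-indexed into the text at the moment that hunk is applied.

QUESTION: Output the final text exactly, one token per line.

Hunk 1: at line 1 remove [jgoen,pfsfy,caafe] add [vfml,tsrx,pit] -> 10 lines: wksi yalrw vfml tsrx pit tdrui ysifo qhzzm xwjxm bws
Hunk 2: at line 5 remove [tdrui,ysifo,qhzzm] add [iivk] -> 8 lines: wksi yalrw vfml tsrx pit iivk xwjxm bws
Hunk 3: at line 1 remove [vfml,tsrx] add [wqxf,okoyg,tsu] -> 9 lines: wksi yalrw wqxf okoyg tsu pit iivk xwjxm bws
Hunk 4: at line 3 remove [okoyg] add [ekw] -> 9 lines: wksi yalrw wqxf ekw tsu pit iivk xwjxm bws
Hunk 5: at line 1 remove [wqxf,ekw,tsu] add [upucr,zjqv] -> 8 lines: wksi yalrw upucr zjqv pit iivk xwjxm bws
Hunk 6: at line 3 remove [zjqv,pit] add [jjwtj] -> 7 lines: wksi yalrw upucr jjwtj iivk xwjxm bws
Hunk 7: at line 2 remove [upucr] add [xuht] -> 7 lines: wksi yalrw xuht jjwtj iivk xwjxm bws

Answer: wksi
yalrw
xuht
jjwtj
iivk
xwjxm
bws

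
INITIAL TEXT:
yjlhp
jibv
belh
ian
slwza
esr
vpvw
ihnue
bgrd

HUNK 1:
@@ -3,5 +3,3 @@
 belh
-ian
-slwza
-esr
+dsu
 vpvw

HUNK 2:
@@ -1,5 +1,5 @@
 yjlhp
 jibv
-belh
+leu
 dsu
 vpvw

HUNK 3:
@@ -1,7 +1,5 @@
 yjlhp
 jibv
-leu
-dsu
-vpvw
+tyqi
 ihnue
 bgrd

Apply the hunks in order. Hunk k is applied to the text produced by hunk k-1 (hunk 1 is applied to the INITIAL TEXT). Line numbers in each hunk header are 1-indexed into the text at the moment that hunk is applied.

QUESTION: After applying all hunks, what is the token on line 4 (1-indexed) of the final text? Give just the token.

Answer: ihnue

Derivation:
Hunk 1: at line 3 remove [ian,slwza,esr] add [dsu] -> 7 lines: yjlhp jibv belh dsu vpvw ihnue bgrd
Hunk 2: at line 1 remove [belh] add [leu] -> 7 lines: yjlhp jibv leu dsu vpvw ihnue bgrd
Hunk 3: at line 1 remove [leu,dsu,vpvw] add [tyqi] -> 5 lines: yjlhp jibv tyqi ihnue bgrd
Final line 4: ihnue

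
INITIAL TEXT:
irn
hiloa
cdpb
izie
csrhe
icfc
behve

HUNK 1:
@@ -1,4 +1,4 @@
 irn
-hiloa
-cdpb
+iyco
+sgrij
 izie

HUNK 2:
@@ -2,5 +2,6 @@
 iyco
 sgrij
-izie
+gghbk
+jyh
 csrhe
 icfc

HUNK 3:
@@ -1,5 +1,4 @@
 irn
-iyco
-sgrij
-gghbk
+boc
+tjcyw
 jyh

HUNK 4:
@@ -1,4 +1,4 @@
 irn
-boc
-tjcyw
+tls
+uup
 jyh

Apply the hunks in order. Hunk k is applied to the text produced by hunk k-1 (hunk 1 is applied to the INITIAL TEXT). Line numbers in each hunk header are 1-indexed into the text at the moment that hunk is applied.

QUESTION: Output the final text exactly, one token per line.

Hunk 1: at line 1 remove [hiloa,cdpb] add [iyco,sgrij] -> 7 lines: irn iyco sgrij izie csrhe icfc behve
Hunk 2: at line 2 remove [izie] add [gghbk,jyh] -> 8 lines: irn iyco sgrij gghbk jyh csrhe icfc behve
Hunk 3: at line 1 remove [iyco,sgrij,gghbk] add [boc,tjcyw] -> 7 lines: irn boc tjcyw jyh csrhe icfc behve
Hunk 4: at line 1 remove [boc,tjcyw] add [tls,uup] -> 7 lines: irn tls uup jyh csrhe icfc behve

Answer: irn
tls
uup
jyh
csrhe
icfc
behve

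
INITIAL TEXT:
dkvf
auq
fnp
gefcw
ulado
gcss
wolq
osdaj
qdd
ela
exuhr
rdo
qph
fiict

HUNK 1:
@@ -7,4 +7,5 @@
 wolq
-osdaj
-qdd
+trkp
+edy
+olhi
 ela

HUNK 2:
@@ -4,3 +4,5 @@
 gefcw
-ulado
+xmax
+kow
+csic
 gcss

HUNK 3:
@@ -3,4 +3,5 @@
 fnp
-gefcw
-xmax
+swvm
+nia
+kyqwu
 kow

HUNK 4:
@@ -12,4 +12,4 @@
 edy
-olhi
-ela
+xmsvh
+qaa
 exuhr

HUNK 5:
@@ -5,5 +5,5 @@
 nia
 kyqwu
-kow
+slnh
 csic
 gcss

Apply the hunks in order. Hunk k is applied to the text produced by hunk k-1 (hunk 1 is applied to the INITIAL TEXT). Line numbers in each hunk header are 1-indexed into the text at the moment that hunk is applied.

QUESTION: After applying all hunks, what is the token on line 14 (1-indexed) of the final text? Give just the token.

Hunk 1: at line 7 remove [osdaj,qdd] add [trkp,edy,olhi] -> 15 lines: dkvf auq fnp gefcw ulado gcss wolq trkp edy olhi ela exuhr rdo qph fiict
Hunk 2: at line 4 remove [ulado] add [xmax,kow,csic] -> 17 lines: dkvf auq fnp gefcw xmax kow csic gcss wolq trkp edy olhi ela exuhr rdo qph fiict
Hunk 3: at line 3 remove [gefcw,xmax] add [swvm,nia,kyqwu] -> 18 lines: dkvf auq fnp swvm nia kyqwu kow csic gcss wolq trkp edy olhi ela exuhr rdo qph fiict
Hunk 4: at line 12 remove [olhi,ela] add [xmsvh,qaa] -> 18 lines: dkvf auq fnp swvm nia kyqwu kow csic gcss wolq trkp edy xmsvh qaa exuhr rdo qph fiict
Hunk 5: at line 5 remove [kow] add [slnh] -> 18 lines: dkvf auq fnp swvm nia kyqwu slnh csic gcss wolq trkp edy xmsvh qaa exuhr rdo qph fiict
Final line 14: qaa

Answer: qaa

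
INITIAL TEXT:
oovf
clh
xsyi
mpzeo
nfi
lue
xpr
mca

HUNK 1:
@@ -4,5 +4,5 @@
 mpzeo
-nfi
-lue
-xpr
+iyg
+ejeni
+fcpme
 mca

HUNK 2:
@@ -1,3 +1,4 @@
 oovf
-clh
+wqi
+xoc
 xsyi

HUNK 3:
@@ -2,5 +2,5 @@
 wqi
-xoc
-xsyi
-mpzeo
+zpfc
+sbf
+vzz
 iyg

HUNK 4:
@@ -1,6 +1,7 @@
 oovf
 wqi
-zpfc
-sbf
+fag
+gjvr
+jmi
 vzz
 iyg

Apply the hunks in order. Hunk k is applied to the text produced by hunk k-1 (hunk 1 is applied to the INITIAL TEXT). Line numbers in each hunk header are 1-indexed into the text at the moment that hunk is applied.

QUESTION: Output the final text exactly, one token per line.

Answer: oovf
wqi
fag
gjvr
jmi
vzz
iyg
ejeni
fcpme
mca

Derivation:
Hunk 1: at line 4 remove [nfi,lue,xpr] add [iyg,ejeni,fcpme] -> 8 lines: oovf clh xsyi mpzeo iyg ejeni fcpme mca
Hunk 2: at line 1 remove [clh] add [wqi,xoc] -> 9 lines: oovf wqi xoc xsyi mpzeo iyg ejeni fcpme mca
Hunk 3: at line 2 remove [xoc,xsyi,mpzeo] add [zpfc,sbf,vzz] -> 9 lines: oovf wqi zpfc sbf vzz iyg ejeni fcpme mca
Hunk 4: at line 1 remove [zpfc,sbf] add [fag,gjvr,jmi] -> 10 lines: oovf wqi fag gjvr jmi vzz iyg ejeni fcpme mca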